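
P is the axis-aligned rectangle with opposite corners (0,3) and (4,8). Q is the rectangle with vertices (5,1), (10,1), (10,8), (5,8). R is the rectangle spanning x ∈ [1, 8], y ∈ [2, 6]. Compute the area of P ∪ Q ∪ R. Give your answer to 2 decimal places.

62.00

By inclusion–exclusion:
Individual areas: |P| = 20, |Q| = 35, |R| = 28.
|P∩Q| = 0 (no overlap).
|P∩R|: x∈[1,4], y∈[3,6] → 3·3 = 9.
|Q∩R|: x∈[5,8], y∈[2,6] → 3·4 = 12.
|P∩Q∩R| = 0.
|P ∪ Q ∪ R| = 83 − 21 + 0 = 62.00.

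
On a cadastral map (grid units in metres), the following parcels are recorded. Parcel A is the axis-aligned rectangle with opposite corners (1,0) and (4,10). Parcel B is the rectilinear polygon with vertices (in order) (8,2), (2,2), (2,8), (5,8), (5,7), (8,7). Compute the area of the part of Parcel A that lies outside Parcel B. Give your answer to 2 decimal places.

18.00

|Parcel A| = 30, |Parcel A∩Parcel B| = 12.
|Parcel A ∖ Parcel B| = |Parcel A| − |Parcel A∩Parcel B| = 30 − 12 = 18.00.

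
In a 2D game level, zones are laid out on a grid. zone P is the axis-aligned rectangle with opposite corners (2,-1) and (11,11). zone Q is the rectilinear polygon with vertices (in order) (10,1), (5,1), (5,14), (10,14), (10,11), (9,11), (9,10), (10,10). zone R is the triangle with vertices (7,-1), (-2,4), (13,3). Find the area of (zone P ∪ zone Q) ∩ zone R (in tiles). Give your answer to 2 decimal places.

27.62

The region (zone P ∪ zone Q) ∩ zone R is the polygon with vertices (11,1.667), (7,-1), (2,1.778), (2,3.733), (11,3.133).
By the shoelace formula its area is 27.62.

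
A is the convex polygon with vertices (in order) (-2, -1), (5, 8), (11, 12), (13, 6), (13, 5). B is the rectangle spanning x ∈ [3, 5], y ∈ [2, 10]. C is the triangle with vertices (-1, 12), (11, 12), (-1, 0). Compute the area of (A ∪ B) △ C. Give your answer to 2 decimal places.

|A ∪ B| = 79.0714.
|(A ∪ B) ∩ C| = 19.4286.
|(A ∪ B) △ C| = 79.0714 + 72 − 38.8571 = 112.21.

112.21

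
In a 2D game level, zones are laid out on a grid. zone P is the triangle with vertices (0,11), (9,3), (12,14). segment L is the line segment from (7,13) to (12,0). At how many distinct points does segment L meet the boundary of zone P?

The segment meets the boundary at (9.766,5.809), (7.088,12.772).

2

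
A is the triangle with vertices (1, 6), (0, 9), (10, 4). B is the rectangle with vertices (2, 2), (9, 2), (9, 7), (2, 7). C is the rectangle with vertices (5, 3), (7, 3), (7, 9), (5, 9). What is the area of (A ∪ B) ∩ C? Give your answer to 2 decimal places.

8.00

The region (A ∪ B) ∩ C is the polygon with vertices (7,7), (7,3), (5,3), (5,7).
By the shoelace formula its area is 8.00.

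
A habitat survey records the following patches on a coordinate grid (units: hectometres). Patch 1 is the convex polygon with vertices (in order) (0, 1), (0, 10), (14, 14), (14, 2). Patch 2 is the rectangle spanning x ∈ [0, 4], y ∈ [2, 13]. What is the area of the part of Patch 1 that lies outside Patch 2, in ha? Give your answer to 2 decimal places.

112.71

|Patch 1| = 147, |Patch 1∩Patch 2| = 34.2857.
|Patch 1 ∖ Patch 2| = |Patch 1| − |Patch 1∩Patch 2| = 147 − 34.2857 = 112.71.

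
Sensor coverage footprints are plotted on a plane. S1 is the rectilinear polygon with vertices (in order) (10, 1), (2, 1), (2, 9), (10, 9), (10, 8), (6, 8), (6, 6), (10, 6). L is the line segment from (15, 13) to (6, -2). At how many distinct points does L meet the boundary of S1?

The segment meets the boundary at (10,4.667), (7.8,1).

2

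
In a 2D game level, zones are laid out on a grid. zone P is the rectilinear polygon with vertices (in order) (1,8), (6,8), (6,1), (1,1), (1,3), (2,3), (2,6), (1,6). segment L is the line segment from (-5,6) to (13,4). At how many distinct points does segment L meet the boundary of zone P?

2

The segment meets the boundary at (2,5.222), (6,4.778).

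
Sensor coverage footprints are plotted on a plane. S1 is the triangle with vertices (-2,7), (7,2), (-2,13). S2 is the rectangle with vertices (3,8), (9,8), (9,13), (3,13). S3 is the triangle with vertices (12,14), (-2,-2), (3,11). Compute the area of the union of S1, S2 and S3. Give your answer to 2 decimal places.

79.77

By inclusion–exclusion:
Individual areas: |S1| = 27, |S2| = 30, |S3| = 51.
|S1∩S2| = 0.
|S1∩S3| = 7.1227.
|S2∩S3| = 21.1071.
|S1∩S2∩S3| = 0.
|S1 ∪ S2 ∪ S3| = 108 − 28.2298 + 0 = 79.77.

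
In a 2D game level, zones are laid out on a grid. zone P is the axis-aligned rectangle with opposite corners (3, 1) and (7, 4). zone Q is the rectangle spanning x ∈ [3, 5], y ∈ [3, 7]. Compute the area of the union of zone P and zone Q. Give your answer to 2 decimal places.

18.00

By inclusion–exclusion:
Individual areas: |zone P| = 12, |zone Q| = 8.
|zone P∩zone Q|: x∈[3,5], y∈[3,4] → 2·1 = 2.
|zone P ∪ zone Q| = 20 − 2 = 18.00.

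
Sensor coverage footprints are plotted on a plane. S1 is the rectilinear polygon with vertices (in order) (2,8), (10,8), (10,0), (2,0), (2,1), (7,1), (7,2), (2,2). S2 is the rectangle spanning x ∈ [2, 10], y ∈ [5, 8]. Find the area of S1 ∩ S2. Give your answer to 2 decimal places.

The intersection is the polygon with vertices (10,8), (10,5), (2,5), (2,8).
By the shoelace formula its area is 24.00.

24.00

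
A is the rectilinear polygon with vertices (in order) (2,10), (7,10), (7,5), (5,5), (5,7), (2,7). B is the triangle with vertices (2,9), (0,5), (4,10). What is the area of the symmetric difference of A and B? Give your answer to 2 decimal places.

19.00

|A| = 19, |B| = 3, |A∩B| = 1.5.
|A △ B| = |A| + |B| − 2·|A∩B| = 19 + 3 − 3 = 19.00.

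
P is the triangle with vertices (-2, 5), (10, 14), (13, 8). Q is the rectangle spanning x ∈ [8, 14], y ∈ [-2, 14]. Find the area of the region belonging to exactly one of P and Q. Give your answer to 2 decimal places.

|P| = 49.5, |Q| = 96, |P∩Q| = 22.
|P △ Q| = |P| + |Q| − 2·|P∩Q| = 49.5 + 96 − 44 = 101.50.

101.50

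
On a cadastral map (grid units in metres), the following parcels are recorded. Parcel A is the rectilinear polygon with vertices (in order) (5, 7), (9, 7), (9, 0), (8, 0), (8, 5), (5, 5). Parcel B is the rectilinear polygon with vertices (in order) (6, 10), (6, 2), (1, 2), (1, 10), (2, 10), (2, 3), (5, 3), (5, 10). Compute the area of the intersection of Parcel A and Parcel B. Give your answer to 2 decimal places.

2.00

The intersection is the polygon with vertices (6,7), (6,5), (5,5), (5,7).
By the shoelace formula its area is 2.00.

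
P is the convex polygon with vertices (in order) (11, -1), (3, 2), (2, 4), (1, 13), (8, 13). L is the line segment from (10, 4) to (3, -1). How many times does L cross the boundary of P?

The segment meets the boundary at (5.754,0.967), (9.938,3.956).

2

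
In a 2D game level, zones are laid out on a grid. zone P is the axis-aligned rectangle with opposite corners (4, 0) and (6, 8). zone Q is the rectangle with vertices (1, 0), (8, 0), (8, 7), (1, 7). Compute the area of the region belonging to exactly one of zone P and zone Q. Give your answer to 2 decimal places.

37.00

|zone P∩zone Q|: x∈[4,6], y∈[0,7] → 2·7 = 14.
|zone P △ zone Q| = |zone P| + |zone Q| − 2·|zone P∩zone Q| = 16 + 49 − 28 = 37.00.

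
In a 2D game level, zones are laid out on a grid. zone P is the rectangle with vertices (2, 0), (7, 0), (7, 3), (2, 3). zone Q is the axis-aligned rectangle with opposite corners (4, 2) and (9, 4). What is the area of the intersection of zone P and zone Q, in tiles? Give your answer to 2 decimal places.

3.00

|zone P∩zone Q|: x∈[4,7], y∈[2,3] → 3·1 = 3.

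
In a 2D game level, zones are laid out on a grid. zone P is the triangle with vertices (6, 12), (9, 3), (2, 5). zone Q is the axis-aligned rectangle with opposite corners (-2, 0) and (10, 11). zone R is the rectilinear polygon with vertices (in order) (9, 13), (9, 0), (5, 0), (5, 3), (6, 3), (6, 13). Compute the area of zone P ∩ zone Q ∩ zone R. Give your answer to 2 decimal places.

12.05

The intersection is the polygon with vertices (6,3.857), (6,11), (6.333,11), (9,3).
By the shoelace formula its area is 12.05.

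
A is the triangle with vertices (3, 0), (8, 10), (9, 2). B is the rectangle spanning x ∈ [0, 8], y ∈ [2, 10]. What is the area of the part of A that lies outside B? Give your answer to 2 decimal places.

|A| = 25, |A∩B| = 16.
|A ∖ B| = |A| − |A∩B| = 25 − 16 = 9.00.

9.00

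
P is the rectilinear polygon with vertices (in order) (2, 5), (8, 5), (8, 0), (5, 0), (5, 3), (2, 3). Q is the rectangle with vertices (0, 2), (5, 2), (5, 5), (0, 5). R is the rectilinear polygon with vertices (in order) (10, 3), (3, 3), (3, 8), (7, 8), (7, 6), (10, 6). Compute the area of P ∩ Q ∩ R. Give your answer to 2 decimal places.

The intersection is the polygon with vertices (5,3), (3,3), (3,5), (5,5).
By the shoelace formula its area is 4.00.

4.00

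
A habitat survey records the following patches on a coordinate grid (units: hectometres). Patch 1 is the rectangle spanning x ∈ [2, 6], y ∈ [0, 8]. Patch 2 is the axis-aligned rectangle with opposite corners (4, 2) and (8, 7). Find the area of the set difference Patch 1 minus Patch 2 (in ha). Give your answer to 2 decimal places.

|Patch 1∩Patch 2|: x∈[4,6], y∈[2,7] → 2·5 = 10.
|Patch 1| = 32.
|Patch 1 ∖ Patch 2| = |Patch 1| − |Patch 1∩Patch 2| = 32 − 10 = 22.00.

22.00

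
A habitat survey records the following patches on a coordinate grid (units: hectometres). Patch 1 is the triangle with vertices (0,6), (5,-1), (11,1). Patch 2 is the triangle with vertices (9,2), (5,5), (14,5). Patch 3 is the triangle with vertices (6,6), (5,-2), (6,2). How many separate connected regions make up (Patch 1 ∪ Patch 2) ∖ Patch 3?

(Patch 1 ∪ Patch 2) ∖ Patch 3 splits into 4 disjoint pieces (area 10.8182, area 13.6928, area 0.2625, area 13.125).

4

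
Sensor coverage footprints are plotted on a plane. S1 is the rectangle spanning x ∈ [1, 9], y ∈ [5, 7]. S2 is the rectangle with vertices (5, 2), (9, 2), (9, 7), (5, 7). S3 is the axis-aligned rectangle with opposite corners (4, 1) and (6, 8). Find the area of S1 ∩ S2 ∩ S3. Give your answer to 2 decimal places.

2.00

The intersection is the polygon with vertices (5,5), (5,7), (6,7), (6,5).
By the shoelace formula its area is 2.00.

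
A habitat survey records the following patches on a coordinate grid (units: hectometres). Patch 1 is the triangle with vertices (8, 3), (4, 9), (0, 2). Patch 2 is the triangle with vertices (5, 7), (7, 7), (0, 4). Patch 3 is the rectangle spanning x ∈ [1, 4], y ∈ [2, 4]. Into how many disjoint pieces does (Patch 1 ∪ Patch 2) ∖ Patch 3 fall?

(Patch 1 ∪ Patch 2) ∖ Patch 3 splits into 2 disjoint pieces (area 20.8314, area 0.8125).

2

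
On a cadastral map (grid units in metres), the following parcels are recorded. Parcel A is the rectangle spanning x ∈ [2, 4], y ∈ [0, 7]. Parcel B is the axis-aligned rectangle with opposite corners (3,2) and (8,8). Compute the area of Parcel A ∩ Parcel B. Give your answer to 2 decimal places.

5.00

|Parcel A∩Parcel B|: x∈[3,4], y∈[2,7] → 1·5 = 5.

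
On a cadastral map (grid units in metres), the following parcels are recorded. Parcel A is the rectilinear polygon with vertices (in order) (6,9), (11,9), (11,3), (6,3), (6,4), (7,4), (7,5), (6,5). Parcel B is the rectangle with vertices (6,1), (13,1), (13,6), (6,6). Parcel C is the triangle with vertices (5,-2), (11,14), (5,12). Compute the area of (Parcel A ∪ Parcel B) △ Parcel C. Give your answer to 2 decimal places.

66.00

|Parcel A ∪ Parcel B| = 50.
|(Parcel A ∪ Parcel B) ∩ Parcel C| = 13.
|(Parcel A ∪ Parcel B) △ Parcel C| = 50 + 42 − 26 = 66.00.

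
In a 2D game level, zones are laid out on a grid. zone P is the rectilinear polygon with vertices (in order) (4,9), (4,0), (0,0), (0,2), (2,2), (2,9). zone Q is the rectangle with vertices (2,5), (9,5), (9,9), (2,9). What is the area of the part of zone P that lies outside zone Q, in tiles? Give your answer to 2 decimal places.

|zone P| = 22, |zone P∩zone Q| = 8.
|zone P ∖ zone Q| = |zone P| − |zone P∩zone Q| = 22 − 8 = 14.00.

14.00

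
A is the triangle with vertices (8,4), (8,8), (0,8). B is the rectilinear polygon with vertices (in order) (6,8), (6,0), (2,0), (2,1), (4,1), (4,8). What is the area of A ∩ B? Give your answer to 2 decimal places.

The intersection is the polygon with vertices (6,8), (6,5), (4,6), (4,8).
By the shoelace formula its area is 5.00.

5.00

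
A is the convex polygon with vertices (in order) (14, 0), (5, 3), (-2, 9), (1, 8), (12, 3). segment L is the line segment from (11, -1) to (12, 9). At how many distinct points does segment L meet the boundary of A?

2

The segment meets the boundary at (11.426,3.261), (11.194,0.935).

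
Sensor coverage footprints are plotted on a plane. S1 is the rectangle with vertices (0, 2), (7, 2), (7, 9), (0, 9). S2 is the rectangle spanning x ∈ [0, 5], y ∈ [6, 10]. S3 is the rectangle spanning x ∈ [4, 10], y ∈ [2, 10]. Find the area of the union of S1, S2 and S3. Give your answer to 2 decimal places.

By inclusion–exclusion:
Individual areas: |S1| = 49, |S2| = 20, |S3| = 48.
|S1∩S2|: x∈[0,5], y∈[6,9] → 5·3 = 15.
|S1∩S3|: x∈[4,7], y∈[2,9] → 3·7 = 21.
|S2∩S3|: x∈[4,5], y∈[6,10] → 1·4 = 4.
|S1∩S2∩S3| = 3.
|S1 ∪ S2 ∪ S3| = 117 − 40 + 3 = 80.00.

80.00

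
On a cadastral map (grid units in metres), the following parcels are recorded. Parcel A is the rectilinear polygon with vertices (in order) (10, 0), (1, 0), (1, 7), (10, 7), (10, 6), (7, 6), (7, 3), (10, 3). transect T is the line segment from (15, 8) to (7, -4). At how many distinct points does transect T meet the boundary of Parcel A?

The segment meets the boundary at (9.667,0), (10,0.5).

2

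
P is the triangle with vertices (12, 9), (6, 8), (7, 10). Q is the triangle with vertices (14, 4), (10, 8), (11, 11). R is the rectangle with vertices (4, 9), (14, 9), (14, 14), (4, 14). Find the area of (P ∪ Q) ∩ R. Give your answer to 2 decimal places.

The region (P ∪ Q) ∩ R is the polygon with vertices (7,10), (10.438,9.312), (11,11), (11.844,9.031), (12,9), (6.5,9).
By the shoelace formula its area is 4.02.

4.02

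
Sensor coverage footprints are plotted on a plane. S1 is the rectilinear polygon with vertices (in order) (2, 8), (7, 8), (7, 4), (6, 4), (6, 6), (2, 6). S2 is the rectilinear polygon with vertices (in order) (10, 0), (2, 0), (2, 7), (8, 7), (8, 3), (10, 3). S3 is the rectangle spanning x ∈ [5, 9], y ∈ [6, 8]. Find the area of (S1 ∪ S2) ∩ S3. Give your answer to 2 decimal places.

5.00

The region (S1 ∪ S2) ∩ S3 is the polygon with vertices (7,7), (8,7), (8,6), (5,6), (5,8), (7,8).
By the shoelace formula its area is 5.00.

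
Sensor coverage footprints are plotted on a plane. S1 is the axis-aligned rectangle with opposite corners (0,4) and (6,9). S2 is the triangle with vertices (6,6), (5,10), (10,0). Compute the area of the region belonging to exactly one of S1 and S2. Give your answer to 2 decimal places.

33.25

|S1| = 30, |S2| = 5, |S1∩S2| = 0.875.
|S1 △ S2| = |S1| + |S2| − 2·|S1∩S2| = 30 + 5 − 1.75 = 33.25.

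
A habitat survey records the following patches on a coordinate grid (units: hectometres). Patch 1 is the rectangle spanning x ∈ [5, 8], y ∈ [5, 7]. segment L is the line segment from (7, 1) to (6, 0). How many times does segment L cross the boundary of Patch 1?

0

The segment lies entirely outside Patch 1 and never meets its boundary.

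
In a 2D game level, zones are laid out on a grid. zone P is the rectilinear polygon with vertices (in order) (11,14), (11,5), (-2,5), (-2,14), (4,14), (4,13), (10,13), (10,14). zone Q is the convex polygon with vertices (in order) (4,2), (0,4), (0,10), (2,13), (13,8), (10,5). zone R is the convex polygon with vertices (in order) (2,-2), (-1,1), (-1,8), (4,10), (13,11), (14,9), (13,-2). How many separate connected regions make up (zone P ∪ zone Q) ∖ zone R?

(zone P ∪ zone Q) ∖ zone R is a single connected region.

1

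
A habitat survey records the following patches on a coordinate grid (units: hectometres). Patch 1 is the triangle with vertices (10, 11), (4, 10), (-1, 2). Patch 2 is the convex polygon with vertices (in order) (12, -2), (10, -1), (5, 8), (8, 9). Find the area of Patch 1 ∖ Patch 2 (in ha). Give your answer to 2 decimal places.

|Patch 1| = 21.5, |Patch 1∩Patch 2| = 1.
|Patch 1 ∖ Patch 2| = |Patch 1| − |Patch 1∩Patch 2| = 21.5 − 1 = 20.50.

20.50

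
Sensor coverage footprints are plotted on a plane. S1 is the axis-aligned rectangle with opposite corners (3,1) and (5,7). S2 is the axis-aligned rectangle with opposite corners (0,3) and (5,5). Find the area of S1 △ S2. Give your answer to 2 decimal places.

|S1∩S2|: x∈[3,5], y∈[3,5] → 2·2 = 4.
|S1 △ S2| = |S1| + |S2| − 2·|S1∩S2| = 12 + 10 − 8 = 14.00.

14.00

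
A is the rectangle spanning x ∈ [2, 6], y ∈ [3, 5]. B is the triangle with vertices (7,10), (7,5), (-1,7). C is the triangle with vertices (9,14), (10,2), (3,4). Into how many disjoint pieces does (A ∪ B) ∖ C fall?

(A ∪ B) ∖ C splits into 2 disjoint pieces (area 4.0143, area 11.7952).

2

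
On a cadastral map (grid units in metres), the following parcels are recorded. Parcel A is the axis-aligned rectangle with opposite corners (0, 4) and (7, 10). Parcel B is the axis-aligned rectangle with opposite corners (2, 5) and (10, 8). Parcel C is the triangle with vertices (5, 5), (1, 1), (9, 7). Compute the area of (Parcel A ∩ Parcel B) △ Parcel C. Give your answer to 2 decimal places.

17.33

|Parcel A ∩ Parcel B| = 15.
|(Parcel A ∩ Parcel B) ∩ Parcel C| = 0.8333.
|(Parcel A ∩ Parcel B) △ Parcel C| = 15 + 4 − 1.6667 = 17.33.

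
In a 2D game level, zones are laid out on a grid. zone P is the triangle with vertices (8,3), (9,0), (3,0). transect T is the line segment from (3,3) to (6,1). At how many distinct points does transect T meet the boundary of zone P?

1

The segment meets the boundary at (5.368,1.421).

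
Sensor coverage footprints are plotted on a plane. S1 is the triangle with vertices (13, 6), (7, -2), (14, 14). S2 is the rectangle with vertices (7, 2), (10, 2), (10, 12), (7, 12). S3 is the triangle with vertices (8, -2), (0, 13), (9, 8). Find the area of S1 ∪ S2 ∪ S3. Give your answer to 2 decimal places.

By inclusion–exclusion:
Individual areas: |S1| = 20, |S2| = 30, |S3| = 47.5.
|S1∩S2| = 1.7857.
|S1∩S3| = 0.5868.
|S2∩S3| = 11.3111.
|S1∩S2∩S3| = 0.
|S1 ∪ S2 ∪ S3| = 97.5 − 13.6837 + 0 = 83.82.

83.82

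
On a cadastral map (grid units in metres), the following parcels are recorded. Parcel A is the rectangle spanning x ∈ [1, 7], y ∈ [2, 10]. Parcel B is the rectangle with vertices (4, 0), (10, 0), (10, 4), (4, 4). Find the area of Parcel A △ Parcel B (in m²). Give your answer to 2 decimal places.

60.00

|Parcel A∩Parcel B|: x∈[4,7], y∈[2,4] → 3·2 = 6.
|Parcel A △ Parcel B| = |Parcel A| + |Parcel B| − 2·|Parcel A∩Parcel B| = 48 + 24 − 12 = 60.00.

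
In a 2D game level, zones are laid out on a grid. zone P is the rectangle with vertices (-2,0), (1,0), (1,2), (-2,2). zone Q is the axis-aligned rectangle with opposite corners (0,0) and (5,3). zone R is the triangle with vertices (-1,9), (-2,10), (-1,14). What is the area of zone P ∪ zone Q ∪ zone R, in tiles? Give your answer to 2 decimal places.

21.50

By inclusion–exclusion:
Individual areas: |zone P| = 6, |zone Q| = 15, |zone R| = 2.5.
|zone P∩zone Q|: x∈[0,1], y∈[0,2] → 1·2 = 2.
|zone P∩zone R| = 0.
|zone Q∩zone R| = 0.
|zone P∩zone Q∩zone R| = 0.
|zone P ∪ zone Q ∪ zone R| = 23.5 − 2 + 0 = 21.50.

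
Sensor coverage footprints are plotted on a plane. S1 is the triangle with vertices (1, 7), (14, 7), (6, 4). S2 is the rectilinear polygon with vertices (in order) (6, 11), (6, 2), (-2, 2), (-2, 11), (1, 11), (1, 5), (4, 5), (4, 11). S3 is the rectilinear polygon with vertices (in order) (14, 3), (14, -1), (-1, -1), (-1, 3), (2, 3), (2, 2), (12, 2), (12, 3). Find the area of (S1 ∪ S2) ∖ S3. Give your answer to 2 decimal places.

|S1 ∪ S2| = 68.7.
|(S1 ∪ S2) ∩ S3| = 3.
|(S1 ∪ S2) ∖ S3| = 68.7 − 3 = 65.70.

65.70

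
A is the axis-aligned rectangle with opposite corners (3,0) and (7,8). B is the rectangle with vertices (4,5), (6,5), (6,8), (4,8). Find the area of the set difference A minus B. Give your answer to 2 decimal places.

26.00

|A∩B|: x∈[4,6], y∈[5,8] → 2·3 = 6.
|A| = 32.
|A ∖ B| = |A| − |A∩B| = 32 − 6 = 26.00.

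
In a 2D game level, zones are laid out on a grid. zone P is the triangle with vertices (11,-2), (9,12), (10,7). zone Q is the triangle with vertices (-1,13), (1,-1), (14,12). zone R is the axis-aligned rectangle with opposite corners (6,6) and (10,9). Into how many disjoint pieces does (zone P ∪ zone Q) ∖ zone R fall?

(zone P ∪ zone Q) ∖ zone R splits into 2 disjoint pieces (area 94, area 1.0714).

2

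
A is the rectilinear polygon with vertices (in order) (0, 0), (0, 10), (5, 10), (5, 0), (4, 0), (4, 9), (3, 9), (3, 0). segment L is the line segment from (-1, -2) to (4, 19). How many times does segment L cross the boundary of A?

The segment meets the boundary at (1.857,10), (0,2.2).

2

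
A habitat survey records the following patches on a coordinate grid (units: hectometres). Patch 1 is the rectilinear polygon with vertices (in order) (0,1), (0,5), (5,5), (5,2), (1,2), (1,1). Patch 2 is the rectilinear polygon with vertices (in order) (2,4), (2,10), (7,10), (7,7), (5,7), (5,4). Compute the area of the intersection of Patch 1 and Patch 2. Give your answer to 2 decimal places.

3.00

The intersection is the polygon with vertices (5,5), (5,4), (2,4), (2,5).
By the shoelace formula its area is 3.00.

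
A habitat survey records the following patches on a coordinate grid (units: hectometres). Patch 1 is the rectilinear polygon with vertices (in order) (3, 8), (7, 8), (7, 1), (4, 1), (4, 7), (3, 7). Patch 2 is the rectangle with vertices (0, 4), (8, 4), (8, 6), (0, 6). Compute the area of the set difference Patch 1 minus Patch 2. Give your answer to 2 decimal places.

16.00

|Patch 1| = 22, |Patch 1∩Patch 2| = 6.
|Patch 1 ∖ Patch 2| = |Patch 1| − |Patch 1∩Patch 2| = 22 − 6 = 16.00.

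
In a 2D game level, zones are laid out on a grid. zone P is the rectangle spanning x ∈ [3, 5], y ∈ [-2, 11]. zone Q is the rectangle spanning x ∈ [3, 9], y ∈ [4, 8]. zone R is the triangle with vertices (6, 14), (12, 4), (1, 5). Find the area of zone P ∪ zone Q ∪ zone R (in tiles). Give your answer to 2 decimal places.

68.87

By inclusion–exclusion:
Individual areas: |zone P| = 26, |zone Q| = 24, |zone R| = 52.
|zone P∩zone Q|: x∈[3,5], y∈[4,8] → 2·4 = 8.
|zone P∩zone R| = 10.9455.
|zone Q∩zone R| = 20.7273.
|zone P∩zone Q∩zone R| = 6.5455.
|zone P ∪ zone Q ∪ zone R| = 102 − 39.6727 + 6.5455 = 68.87.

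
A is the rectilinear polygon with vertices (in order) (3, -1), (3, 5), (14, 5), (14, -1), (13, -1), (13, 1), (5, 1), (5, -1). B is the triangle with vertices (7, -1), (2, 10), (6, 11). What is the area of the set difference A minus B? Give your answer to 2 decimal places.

44.06

|A| = 50, |A∩B| = 5.9394.
|A ∖ B| = |A| − |A∩B| = 50 − 5.9394 = 44.06.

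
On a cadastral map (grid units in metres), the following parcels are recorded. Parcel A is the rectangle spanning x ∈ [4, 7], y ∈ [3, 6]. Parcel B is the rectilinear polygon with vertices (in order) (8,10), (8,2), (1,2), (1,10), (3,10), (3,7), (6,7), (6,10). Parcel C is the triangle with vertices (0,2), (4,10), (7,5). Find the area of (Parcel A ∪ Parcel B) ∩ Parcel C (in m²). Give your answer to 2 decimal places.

16.51

The region (Parcel A ∪ Parcel B) ∩ Parcel C is the polygon with vertices (1,4), (3,8), (3,7), (5.8,7), (7,5), (1,2.429).
By the shoelace formula its area is 16.51.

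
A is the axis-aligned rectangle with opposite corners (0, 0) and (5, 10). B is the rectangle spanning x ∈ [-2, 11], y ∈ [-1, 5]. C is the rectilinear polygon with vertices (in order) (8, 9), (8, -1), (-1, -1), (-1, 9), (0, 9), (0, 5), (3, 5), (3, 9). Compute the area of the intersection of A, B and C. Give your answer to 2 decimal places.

25.00

The intersection is the polygon with vertices (0,0), (0,5), (3,5), (5,5), (5,0).
By the shoelace formula its area is 25.00.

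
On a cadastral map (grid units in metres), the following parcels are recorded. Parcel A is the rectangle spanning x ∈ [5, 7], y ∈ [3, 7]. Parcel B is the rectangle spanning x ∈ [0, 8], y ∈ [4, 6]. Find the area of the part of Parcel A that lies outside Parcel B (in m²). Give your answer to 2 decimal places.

4.00

|Parcel A∩Parcel B|: x∈[5,7], y∈[4,6] → 2·2 = 4.
|Parcel A| = 8.
|Parcel A ∖ Parcel B| = |Parcel A| − |Parcel A∩Parcel B| = 8 − 4 = 4.00.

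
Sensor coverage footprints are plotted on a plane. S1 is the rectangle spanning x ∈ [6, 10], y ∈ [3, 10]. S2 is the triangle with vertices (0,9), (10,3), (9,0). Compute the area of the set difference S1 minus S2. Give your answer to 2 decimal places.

|S1| = 28, |S1∩S2| = 4.8.
|S1 ∖ S2| = |S1| − |S1∩S2| = 28 − 4.8 = 23.20.

23.20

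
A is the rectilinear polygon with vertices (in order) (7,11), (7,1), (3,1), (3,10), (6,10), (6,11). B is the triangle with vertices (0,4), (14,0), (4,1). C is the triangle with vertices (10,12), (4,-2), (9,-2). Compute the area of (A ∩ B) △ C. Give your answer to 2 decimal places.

37.49

|A ∩ B| = 5.9107.
|(A ∩ B) ∩ C| = 1.7104.
|(A ∩ B) △ C| = 5.9107 + 35 − 3.4208 = 37.49.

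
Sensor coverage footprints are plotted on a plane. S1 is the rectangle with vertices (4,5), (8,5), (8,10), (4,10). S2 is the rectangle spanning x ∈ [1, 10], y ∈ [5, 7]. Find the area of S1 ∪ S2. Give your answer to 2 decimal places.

30.00

By inclusion–exclusion:
Individual areas: |S1| = 20, |S2| = 18.
|S1∩S2|: x∈[4,8], y∈[5,7] → 4·2 = 8.
|S1 ∪ S2| = 38 − 8 = 30.00.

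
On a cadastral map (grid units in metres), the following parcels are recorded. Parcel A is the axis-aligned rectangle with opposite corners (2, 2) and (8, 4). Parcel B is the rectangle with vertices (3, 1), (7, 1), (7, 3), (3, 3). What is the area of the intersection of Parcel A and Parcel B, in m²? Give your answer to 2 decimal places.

4.00

|Parcel A∩Parcel B|: x∈[3,7], y∈[2,3] → 4·1 = 4.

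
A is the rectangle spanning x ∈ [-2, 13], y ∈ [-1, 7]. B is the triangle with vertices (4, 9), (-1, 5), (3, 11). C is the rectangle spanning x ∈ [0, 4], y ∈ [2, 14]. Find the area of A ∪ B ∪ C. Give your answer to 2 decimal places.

148.00

By inclusion–exclusion:
Individual areas: |A| = 120, |B| = 7, |C| = 48.
|A∩B| = 1.1667.
|A∩C|: x∈[0,4], y∈[2,7] → 4·5 = 20.
|B∩C| = 6.65.
|A∩B∩C| = 0.8167.
|A ∪ B ∪ C| = 175 − 27.8167 + 0.8167 = 148.00.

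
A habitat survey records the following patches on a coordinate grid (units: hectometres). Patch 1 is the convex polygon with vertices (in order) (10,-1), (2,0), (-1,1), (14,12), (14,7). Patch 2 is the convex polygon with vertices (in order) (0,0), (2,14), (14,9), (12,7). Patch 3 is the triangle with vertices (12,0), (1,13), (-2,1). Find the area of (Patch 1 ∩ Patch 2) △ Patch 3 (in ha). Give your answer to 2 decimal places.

87.74

|Patch 1 ∩ Patch 2| = 33.7685.
|(Patch 1 ∩ Patch 2) ∩ Patch 3| = 15.7644.
|(Patch 1 ∩ Patch 2) △ Patch 3| = 33.7685 + 85.5 − 31.5287 = 87.74.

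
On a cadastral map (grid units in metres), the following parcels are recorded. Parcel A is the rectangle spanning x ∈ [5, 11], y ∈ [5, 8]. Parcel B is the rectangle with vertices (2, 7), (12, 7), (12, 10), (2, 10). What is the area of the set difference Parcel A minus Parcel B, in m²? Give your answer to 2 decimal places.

12.00

|Parcel A∩Parcel B|: x∈[5,11], y∈[7,8] → 6·1 = 6.
|Parcel A| = 18.
|Parcel A ∖ Parcel B| = |Parcel A| − |Parcel A∩Parcel B| = 18 − 6 = 12.00.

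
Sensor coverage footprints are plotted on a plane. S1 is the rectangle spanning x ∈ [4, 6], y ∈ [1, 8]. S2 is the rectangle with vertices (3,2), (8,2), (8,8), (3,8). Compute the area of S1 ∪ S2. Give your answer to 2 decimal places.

32.00

By inclusion–exclusion:
Individual areas: |S1| = 14, |S2| = 30.
|S1∩S2|: x∈[4,6], y∈[2,8] → 2·6 = 12.
|S1 ∪ S2| = 44 − 12 = 32.00.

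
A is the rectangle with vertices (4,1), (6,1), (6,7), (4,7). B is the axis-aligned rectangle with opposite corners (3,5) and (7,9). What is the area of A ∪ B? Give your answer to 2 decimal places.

24.00

By inclusion–exclusion:
Individual areas: |A| = 12, |B| = 16.
|A∩B|: x∈[4,6], y∈[5,7] → 2·2 = 4.
|A ∪ B| = 28 − 4 = 24.00.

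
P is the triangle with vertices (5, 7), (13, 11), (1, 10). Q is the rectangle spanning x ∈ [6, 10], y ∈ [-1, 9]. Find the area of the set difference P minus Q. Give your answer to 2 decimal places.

|P| = 20, |P∩Q| = 2.25.
|P ∖ Q| = |P| − |P∩Q| = 20 − 2.25 = 17.75.

17.75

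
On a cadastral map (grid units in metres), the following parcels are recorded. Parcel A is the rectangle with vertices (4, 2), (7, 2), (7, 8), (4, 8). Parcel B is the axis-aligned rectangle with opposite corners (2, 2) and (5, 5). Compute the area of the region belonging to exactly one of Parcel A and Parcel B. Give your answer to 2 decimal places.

|Parcel A∩Parcel B|: x∈[4,5], y∈[2,5] → 1·3 = 3.
|Parcel A △ Parcel B| = |Parcel A| + |Parcel B| − 2·|Parcel A∩Parcel B| = 18 + 9 − 6 = 21.00.

21.00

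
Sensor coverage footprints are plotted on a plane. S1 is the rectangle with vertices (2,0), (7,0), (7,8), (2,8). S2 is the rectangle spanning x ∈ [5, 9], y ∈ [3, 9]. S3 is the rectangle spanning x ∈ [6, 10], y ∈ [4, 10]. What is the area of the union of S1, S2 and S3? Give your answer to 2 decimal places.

63.00

By inclusion–exclusion:
Individual areas: |S1| = 40, |S2| = 24, |S3| = 24.
|S1∩S2|: x∈[5,7], y∈[3,8] → 2·5 = 10.
|S1∩S3|: x∈[6,7], y∈[4,8] → 1·4 = 4.
|S2∩S3|: x∈[6,9], y∈[4,9] → 3·5 = 15.
|S1∩S2∩S3| = 4.
|S1 ∪ S2 ∪ S3| = 88 − 29 + 4 = 63.00.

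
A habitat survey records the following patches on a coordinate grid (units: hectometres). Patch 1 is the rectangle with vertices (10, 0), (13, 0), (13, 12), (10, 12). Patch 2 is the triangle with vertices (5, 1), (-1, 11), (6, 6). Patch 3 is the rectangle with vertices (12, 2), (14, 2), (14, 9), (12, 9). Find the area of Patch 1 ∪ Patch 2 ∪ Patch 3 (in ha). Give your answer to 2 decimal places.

63.00

By inclusion–exclusion:
Individual areas: |Patch 1| = 36, |Patch 2| = 20, |Patch 3| = 14.
|Patch 1∩Patch 2| = 0.
|Patch 1∩Patch 3|: x∈[12,13], y∈[2,9] → 1·7 = 7.
|Patch 2∩Patch 3| = 0.
|Patch 1∩Patch 2∩Patch 3| = 0.
|Patch 1 ∪ Patch 2 ∪ Patch 3| = 70 − 7 + 0 = 63.00.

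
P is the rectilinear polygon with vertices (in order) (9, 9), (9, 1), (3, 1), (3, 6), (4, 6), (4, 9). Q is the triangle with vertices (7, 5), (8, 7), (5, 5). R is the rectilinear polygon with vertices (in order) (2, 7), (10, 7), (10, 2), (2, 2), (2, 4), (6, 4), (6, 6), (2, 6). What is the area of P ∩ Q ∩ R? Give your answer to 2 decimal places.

The intersection is the polygon with vertices (8,7), (7,5), (6,5), (6,5.667).
By the shoelace formula its area is 1.67.

1.67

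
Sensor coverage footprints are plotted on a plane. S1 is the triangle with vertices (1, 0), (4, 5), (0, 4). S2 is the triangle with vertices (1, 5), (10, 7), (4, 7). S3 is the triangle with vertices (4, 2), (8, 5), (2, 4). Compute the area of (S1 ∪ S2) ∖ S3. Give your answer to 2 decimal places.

13.71

|S1 ∪ S2| = 14.5.
|(S1 ∪ S2) ∩ S3| = 0.794.
|(S1 ∪ S2) ∖ S3| = 14.5 − 0.794 = 13.71.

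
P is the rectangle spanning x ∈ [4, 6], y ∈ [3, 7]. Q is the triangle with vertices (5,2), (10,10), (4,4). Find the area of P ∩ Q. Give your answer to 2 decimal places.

3.64

The intersection is the polygon with vertices (6,3.6), (5.625,3), (4.5,3), (4,4), (6,6).
By the shoelace formula its area is 3.64.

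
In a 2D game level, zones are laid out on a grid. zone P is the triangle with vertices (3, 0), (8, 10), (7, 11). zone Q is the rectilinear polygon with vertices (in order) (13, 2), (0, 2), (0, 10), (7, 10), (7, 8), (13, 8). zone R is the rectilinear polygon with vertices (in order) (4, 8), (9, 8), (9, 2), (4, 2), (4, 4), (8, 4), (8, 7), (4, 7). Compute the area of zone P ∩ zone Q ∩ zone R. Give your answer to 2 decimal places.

1.74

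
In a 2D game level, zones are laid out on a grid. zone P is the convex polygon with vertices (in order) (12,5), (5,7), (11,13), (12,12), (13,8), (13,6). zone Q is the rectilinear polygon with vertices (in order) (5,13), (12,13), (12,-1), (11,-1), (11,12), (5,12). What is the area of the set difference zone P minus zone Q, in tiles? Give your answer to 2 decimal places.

27.14

|zone P| = 35, |zone P∩zone Q| = 7.8571.
|zone P ∖ zone Q| = |zone P| − |zone P∩zone Q| = 35 − 7.8571 = 27.14.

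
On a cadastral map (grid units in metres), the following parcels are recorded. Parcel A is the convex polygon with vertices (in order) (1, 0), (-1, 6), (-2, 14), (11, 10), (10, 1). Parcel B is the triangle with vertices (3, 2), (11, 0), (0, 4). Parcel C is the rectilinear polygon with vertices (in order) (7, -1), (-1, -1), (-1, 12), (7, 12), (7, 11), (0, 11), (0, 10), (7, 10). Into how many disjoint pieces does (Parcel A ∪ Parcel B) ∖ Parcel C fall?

(Parcel A ∪ Parcel B) ∖ Parcel C splits into 2 disjoint pieces (area 8.5, area 41.8707).

2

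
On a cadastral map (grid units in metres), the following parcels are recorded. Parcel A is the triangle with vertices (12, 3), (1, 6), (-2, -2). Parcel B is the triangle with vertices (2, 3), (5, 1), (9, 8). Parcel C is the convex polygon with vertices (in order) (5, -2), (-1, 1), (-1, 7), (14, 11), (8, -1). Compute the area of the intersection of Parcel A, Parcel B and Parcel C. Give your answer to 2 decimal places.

9.96

The intersection is the polygon with vertices (5,1), (2,3), (4.763,4.974), (6.933,4.382).
By the shoelace formula its area is 9.96.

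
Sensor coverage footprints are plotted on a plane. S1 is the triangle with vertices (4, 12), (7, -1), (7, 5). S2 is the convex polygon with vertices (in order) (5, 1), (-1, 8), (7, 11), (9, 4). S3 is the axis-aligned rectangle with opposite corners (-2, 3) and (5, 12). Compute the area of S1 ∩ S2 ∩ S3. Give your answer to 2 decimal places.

0.65

The intersection is the polygon with vertices (4.785,10.169), (5,9.667), (5,7.667), (4.451,10.044).
By the shoelace formula its area is 0.65.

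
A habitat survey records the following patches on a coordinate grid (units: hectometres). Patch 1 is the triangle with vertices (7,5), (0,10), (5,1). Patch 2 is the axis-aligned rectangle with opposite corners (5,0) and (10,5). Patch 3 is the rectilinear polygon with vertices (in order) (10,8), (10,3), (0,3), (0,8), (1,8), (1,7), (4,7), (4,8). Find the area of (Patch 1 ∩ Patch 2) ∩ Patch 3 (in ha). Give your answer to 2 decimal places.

The region (Patch 1 ∩ Patch 2) ∩ Patch 3 is the polygon with vertices (5,5), (7,5), (6,3), (5,3).
By the shoelace formula its area is 3.00.

3.00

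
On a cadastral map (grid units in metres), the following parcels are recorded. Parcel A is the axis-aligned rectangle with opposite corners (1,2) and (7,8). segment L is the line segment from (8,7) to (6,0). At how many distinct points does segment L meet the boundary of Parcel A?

The segment meets the boundary at (6.571,2), (7,3.5).

2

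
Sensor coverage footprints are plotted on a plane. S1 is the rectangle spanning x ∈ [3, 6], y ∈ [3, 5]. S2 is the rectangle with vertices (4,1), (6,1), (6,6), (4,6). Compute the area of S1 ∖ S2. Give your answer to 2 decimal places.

|S1∩S2|: x∈[4,6], y∈[3,5] → 2·2 = 4.
|S1| = 6.
|S1 ∖ S2| = |S1| − |S1∩S2| = 6 − 4 = 2.00.

2.00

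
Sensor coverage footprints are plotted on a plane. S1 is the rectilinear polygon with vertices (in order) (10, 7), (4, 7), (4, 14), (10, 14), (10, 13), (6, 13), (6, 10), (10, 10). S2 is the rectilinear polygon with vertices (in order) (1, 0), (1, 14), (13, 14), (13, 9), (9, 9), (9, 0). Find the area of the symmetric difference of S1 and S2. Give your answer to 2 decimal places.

106.00

|S1| = 30, |S2| = 132, |S1∩S2| = 28.
|S1 △ S2| = |S1| + |S2| − 2·|S1∩S2| = 30 + 132 − 56 = 106.00.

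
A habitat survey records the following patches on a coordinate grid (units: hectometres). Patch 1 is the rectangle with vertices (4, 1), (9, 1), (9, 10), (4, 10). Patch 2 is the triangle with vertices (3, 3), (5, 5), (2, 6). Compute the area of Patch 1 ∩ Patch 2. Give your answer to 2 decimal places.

0.67

The intersection is the polygon with vertices (4,5.333), (5,5), (4,4).
By the shoelace formula its area is 0.67.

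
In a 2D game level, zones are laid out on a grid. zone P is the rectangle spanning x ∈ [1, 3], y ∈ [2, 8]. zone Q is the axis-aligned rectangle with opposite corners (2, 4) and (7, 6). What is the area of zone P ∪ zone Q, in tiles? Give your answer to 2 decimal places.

By inclusion–exclusion:
Individual areas: |zone P| = 12, |zone Q| = 10.
|zone P∩zone Q|: x∈[2,3], y∈[4,6] → 1·2 = 2.
|zone P ∪ zone Q| = 22 − 2 = 20.00.

20.00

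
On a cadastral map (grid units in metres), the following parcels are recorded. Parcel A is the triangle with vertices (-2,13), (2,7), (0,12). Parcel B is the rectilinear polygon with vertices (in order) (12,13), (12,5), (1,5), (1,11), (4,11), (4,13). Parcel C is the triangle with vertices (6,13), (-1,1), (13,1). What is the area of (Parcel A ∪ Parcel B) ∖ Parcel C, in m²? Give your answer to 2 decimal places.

|Parcel A ∪ Parcel B| = 85.5.
|(Parcel A ∪ Parcel B) ∩ Parcel C| = 37.3333.
|(Parcel A ∪ Parcel B) ∖ Parcel C| = 85.5 − 37.3333 = 48.17.

48.17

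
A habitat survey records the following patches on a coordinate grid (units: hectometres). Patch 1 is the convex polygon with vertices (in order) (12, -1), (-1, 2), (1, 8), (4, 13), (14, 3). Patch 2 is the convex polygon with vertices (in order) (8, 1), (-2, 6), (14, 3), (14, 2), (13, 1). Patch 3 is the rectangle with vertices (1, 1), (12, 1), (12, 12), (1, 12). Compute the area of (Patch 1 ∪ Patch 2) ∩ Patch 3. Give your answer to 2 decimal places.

The region (Patch 1 ∪ Patch 2) ∩ Patch 3 is the polygon with vertices (3.4,12), (5,12), (12,5), (12,1), (3.333,1), (1,1.538), (1,8).
By the shoelace formula its area is 91.07.

91.07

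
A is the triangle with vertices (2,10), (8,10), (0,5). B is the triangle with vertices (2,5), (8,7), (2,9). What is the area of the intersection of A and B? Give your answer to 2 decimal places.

The intersection is the polygon with vertices (2,6.25), (2,9), (4.87,8.043).
By the shoelace formula its area is 3.95.

3.95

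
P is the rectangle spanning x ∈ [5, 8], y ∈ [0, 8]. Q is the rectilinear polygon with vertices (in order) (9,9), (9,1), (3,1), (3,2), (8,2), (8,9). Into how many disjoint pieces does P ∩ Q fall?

P ∩ Q is a single connected region.

1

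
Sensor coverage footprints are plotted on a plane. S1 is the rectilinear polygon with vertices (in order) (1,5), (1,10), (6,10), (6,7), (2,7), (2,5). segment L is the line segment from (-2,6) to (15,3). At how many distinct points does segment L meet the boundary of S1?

2

The segment meets the boundary at (2,5.294), (1,5.471).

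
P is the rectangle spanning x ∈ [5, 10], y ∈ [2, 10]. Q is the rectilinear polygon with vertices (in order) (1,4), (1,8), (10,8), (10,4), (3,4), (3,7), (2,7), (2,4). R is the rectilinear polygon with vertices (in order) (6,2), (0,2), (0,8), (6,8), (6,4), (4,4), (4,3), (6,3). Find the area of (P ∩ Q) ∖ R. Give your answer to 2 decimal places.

16.00

|P ∩ Q| = 20.
|(P ∩ Q) ∩ R| = 4.
|(P ∩ Q) ∖ R| = 20 − 4 = 16.00.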